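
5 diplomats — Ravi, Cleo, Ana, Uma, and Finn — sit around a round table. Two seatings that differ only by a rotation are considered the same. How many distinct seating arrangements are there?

24

Around a circle, 5 distinct people have 5!/5 = (4)! = 24 rotationally distinct seatings.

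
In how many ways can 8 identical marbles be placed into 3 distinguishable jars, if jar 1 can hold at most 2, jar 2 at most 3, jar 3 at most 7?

11

Without the upper bounds there are C(10,2) = 45 ways to split 8 among 3 jars.
Subtract solutions that violate a single cap (substitute x_i' = x_i − (cap_i+1)): x_1 ≥ 3 gives C(7,2) = 21; x_2 ≥ 4 gives C(6,2) = 15; x_3 ≥ 8 gives C(2,2) = 1. Together 37.
Add back pairs where two caps are both exceeded: 3 + 0 + 0 = 3.
By inclusion–exclusion the count is 45 − 37 + 3 = 11.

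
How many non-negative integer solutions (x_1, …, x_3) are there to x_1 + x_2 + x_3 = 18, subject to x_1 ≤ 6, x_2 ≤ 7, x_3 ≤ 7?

6

Ignoring the caps, the number of non-negative solutions to x_1+…+x_3 = 18 is C(20,2) = 190.
Subtract solutions that violate a single cap (substitute x_i' = x_i − (cap_i+1)): x_1 ≥ 7 gives C(13,2) = 78; x_2 ≥ 8 gives C(12,2) = 66; x_3 ≥ 8 gives C(12,2) = 66. Together 210.
Add back pairs where two caps are both exceeded: 10 + 10 + 6 = 26.
By inclusion–exclusion the count is 190 − 210 + 26 = 6.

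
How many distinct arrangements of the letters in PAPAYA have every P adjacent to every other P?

Treat the 2 copies of P as a single block. The multiset to arrange is then {PP, A, A, A, Y}, 5 items in all.
That gives (5)!/(3!) = 20 arrangements.

20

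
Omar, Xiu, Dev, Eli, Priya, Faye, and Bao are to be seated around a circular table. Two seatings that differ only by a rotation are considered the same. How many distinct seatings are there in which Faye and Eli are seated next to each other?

Treat {Faye, Eli} as one unit (2 internal orders) and seat the resulting 6 units around the table: (5)! circular arrangements.
So 2 × (5)! = 2 × 120 = 240.

240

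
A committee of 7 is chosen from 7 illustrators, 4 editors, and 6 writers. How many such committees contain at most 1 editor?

8580

Split by how many editors are chosen (0 through 1).
Sum: C(4,0)·C(13,7) + C(4,1)·C(13,6) = 1716 + 6864 = 8580.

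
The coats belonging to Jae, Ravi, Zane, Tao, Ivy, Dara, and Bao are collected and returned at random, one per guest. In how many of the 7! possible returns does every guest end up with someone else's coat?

1854

This is the derangement count D_7: permutations of 7 items with no fixed point.
By inclusion–exclusion this is Σ_{j=0}^{7} (−1)^j C(7,j)·(7−j)!.
Computing: 5040 − 5040 + 2520 − 840 + 210 − 42 + 7 − 1 = 1854.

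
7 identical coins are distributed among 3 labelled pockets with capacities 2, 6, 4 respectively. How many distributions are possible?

14

By stars and bars, unrestricted non-negative solutions to x_1+…+x_3 = 7 number C(7+2,2) = 36.
Subtract solutions that violate a single cap (substitute x_i' = x_i − (cap_i+1)): x_1 ≥ 3 gives C(6,2) = 15; x_2 ≥ 7 gives C(2,2) = 1; x_3 ≥ 5 gives C(4,2) = 6. Together 22.
No two caps can be exceeded simultaneously, so the pair terms are all 0.
By inclusion–exclusion the count is 36 − 22 + 0 = 14.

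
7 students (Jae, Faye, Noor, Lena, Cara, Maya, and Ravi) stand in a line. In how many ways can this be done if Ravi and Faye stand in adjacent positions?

1440

Glue Ravi and Faye into one block (2 internal orders), leaving 6 units to arrange in a row.
That gives 2 × 6! = 2 × 720 = 1440.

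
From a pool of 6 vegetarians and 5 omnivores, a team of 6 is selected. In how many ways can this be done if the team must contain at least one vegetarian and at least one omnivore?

Unrestricted: C(11,6) = 462 ways to pick any 6 of the 11.
Selections missing a whole group: no vegetarians → C(5,6) = 0; no omnivores → C(6,6) = 1.
Both groups omitted at once is impossible, so 462 − 1 = 461.

461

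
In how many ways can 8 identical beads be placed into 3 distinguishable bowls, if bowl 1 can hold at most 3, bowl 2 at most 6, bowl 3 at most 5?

21

By stars and bars, unrestricted non-negative solutions to x_1+…+x_3 = 8 number C(8+2,2) = 45.
Subtract solutions that violate a single cap (substitute x_i' = x_i − (cap_i+1)): x_1 ≥ 4 gives C(6,2) = 15; x_2 ≥ 7 gives C(3,2) = 3; x_3 ≥ 6 gives C(4,2) = 6. Together 24.
No two caps can be exceeded simultaneously, so the pair terms are all 0.
By inclusion–exclusion the count is 45 − 24 + 0 = 21.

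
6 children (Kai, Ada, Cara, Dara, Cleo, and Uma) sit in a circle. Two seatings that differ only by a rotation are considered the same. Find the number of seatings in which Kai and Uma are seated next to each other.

Glue Kai and Uma into a block (2 internal orders). Seating 5 units around a circle gives (4)! arrangements.
So 2 × (4)! = 2 × 24 = 48.

48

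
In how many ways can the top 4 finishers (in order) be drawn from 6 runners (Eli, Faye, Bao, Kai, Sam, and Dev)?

360

There are 6 choices for 1st place, 5 for 2nd, and so on down to 3 for position 4.
That gives 6 × 5 × 4 × 3 = 360.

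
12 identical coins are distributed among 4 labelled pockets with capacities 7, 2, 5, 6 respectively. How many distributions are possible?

94

By stars and bars, unrestricted non-negative solutions to x_1+…+x_4 = 12 number C(12+3,3) = 455.
Subtract solutions that violate a single cap (substitute x_i' = x_i − (cap_i+1)): x_1 ≥ 8 gives C(7,3) = 35; x_2 ≥ 3 gives C(12,3) = 220; x_3 ≥ 6 gives C(9,3) = 84; x_4 ≥ 7 gives C(8,3) = 56. Together 395.
Add back pairs where two caps are both exceeded: 4 + 0 + 0 + 20 + 10 + 0 = 34.
By inclusion–exclusion the count is 455 − 395 + 34 = 94.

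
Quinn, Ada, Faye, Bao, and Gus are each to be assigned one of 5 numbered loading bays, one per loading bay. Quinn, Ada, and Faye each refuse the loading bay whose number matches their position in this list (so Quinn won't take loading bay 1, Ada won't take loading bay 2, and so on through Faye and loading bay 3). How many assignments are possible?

Let Aᵢ (for i ∈ {1, 2, 3}) be the placements that put person i in their forbidden loading bay. Any j of these fix j positions, leaving (5−j)! ways to fill the rest, and there are C(3,j) ways to pick which j.
By inclusion–exclusion, the number of valid placements is Σ_{j=0}^{3} (−1)^j C(3,j)·(5−j)!.
Computing: 120 − 72 + 18 − 2 = 64.

64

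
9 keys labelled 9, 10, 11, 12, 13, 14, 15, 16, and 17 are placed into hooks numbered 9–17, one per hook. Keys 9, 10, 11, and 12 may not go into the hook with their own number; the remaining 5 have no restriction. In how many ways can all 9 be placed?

Let Aᵢ (for 9 ≤ i ≤ 12) be the placements that put key i in its forbidden hook. Any j of these fix j positions, leaving (9−j)! ways to fill the rest, and there are C(4,j) ways to pick which j.
By inclusion–exclusion, the number of valid placements is Σ_{j=0}^{4} (−1)^j C(4,j)·(9−j)!.
Computing: 362880 − 161280 + 30240 − 2880 + 120 = 229080.

229080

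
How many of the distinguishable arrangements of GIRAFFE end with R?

360

Fix R in the last position and arrange the remaining 6 letters.
Those 6 letters have F appearing twice, giving (6)!/(2!) = 360.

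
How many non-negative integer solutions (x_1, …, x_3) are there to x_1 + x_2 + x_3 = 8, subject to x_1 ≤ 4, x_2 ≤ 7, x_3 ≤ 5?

By stars and bars, unrestricted non-negative solutions to x_1+…+x_3 = 8 number C(8+2,2) = 45.
Subtract solutions that violate a single cap (substitute x_i' = x_i − (cap_i+1)): x_1 ≥ 5 gives C(5,2) = 10; x_2 ≥ 8 gives C(2,2) = 1; x_3 ≥ 6 gives C(4,2) = 6. Together 17.
No two caps can be exceeded simultaneously, so the pair terms are all 0.
By inclusion–exclusion the count is 45 − 17 + 0 = 28.

28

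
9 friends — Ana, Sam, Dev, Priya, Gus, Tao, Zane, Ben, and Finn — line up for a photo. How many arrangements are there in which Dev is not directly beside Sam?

There are 9! = 362880 arrangements in all. If Dev and Sam are adjacent, merging them into one block gives 2·(8)! = 80640 arrangements.
Complementary counting: 362880 − 80640 = 282240.

282240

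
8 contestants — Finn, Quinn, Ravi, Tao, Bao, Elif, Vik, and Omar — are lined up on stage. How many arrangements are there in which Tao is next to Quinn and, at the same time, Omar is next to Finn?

2880

Treat {Tao,Quinn} as one block (2 orders) and {Omar,Finn} as another (2 orders).
That leaves 6 units to arrange: 2 × 2 × 6! = 4 × 720 = 2880.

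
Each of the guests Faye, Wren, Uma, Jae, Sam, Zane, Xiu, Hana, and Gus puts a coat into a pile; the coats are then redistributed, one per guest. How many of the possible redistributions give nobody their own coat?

Count assignments avoiding every fixed point. For any j of the 9 guests fixed to their own coat, the other 9−j can be arranged in (9−j)! ways.
By inclusion–exclusion this is Σ_{j=0}^{9} (−1)^j C(9,j)·(9−j)!.
Computing: 362880 − 362880 + 181440 − 60480 + 15120 − 3024 + 504 − 72 + 9 − 1 = 133496.

133496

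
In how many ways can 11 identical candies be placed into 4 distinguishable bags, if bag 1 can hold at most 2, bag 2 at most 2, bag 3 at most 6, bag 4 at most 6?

Ignoring the caps, the number of non-negative solutions to x_1+…+x_4 = 11 is C(14,3) = 364.
Subtract solutions that violate a single cap (substitute x_i' = x_i − (cap_i+1)): x_1 ≥ 3 gives C(11,3) = 165; x_2 ≥ 3 gives C(11,3) = 165; x_3 ≥ 7 gives C(7,3) = 35; x_4 ≥ 7 gives C(7,3) = 35. Together 400.
Add back pairs where two caps are both exceeded: 56 + 4 + 4 + 4 + 4 + 0 = 72.
By inclusion–exclusion the count is 364 − 400 + 72 = 36.

36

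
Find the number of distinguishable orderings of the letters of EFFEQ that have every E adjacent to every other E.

Treat the 2 copies of E as a single block. The multiset to arrange is then {EE, F, F, Q}, 4 items in all.
That gives (4)!/(2!) = 12 arrangements.

12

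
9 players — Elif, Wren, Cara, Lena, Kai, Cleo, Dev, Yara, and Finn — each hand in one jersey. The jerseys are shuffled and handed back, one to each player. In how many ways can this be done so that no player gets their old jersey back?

Count assignments avoiding every fixed point. For any j of the 9 players fixed to their old jersey, the other 9−j can be arranged in (9−j)! ways.
By inclusion–exclusion this is Σ_{j=0}^{9} (−1)^j C(9,j)·(9−j)!.
Computing: 362880 − 362880 + 181440 − 60480 + 15120 − 3024 + 504 − 72 + 9 − 1 = 133496.

133496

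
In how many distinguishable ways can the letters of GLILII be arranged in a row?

60

The 6 letters of GLILII have repeats: I appearing 3 times and L appearing twice.
Dividing 6! = 720 by 3!·2! = 12 for the repeated letters gives 60.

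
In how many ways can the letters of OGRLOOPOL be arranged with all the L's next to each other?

1680

Treat the 2 copies of L as a single block. The multiset to arrange is then {LL, G, O, O, O, O, P, R}, 8 items in all.
That gives (8)!/(4!) = 1680 arrangements.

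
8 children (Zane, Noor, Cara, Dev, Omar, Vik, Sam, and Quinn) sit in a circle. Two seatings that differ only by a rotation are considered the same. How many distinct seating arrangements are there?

5040

Around a circle, 8 distinct people have 8!/8 = (7)! = 5040 rotationally distinct seatings.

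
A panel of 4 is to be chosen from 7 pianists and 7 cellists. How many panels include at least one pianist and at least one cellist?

Total 4-person selections from all 14: C(14,4) = 1001.
Subtract selections that omit an entire group: no pianists → C(7,4) = 35; no cellists → C(7,4) = 35.
Both groups omitted at once is impossible, so 1001 − 70 = 931.

931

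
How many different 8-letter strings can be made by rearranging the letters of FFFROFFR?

The 8 letters of FFFROFFR have repeats: F appearing 5 times and R appearing twice.
The number of distinct arrangements is 8!/(5!·2!) = 40320/240 = 168.

168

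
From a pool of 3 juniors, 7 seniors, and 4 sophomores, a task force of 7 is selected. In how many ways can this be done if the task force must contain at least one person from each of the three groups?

Unrestricted: C(14,7) = 3432 ways to pick any 7 of the 14.
Selections missing a whole group: no juniors → C(11,7) = 330; no seniors → C(7,7) = 1; no sophomores → C(10,7) = 120.
Add back selections omitting two groups (i.e. drawn from a single group): C(3,7) + C(7,7) + C(4,7) = 1.
By inclusion–exclusion: 3432 − 451 + 1 = 2982.

2982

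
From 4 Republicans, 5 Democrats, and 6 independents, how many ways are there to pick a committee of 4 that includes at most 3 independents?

1350

Split by how many independents are chosen (0 through 3).
Sum: C(6,0)·C(9,4) + C(6,1)·C(9,3) + C(6,2)·C(9,2) + C(6,3)·C(9,1) = 126 + 504 + 540 + 180 = 1350.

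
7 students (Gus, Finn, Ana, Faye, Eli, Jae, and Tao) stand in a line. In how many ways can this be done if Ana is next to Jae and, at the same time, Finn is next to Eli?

Treat {Ana,Jae} as one block (2 orders) and {Finn,Eli} as another (2 orders).
That leaves 5 units to arrange: 2 × 2 × 5! = 4 × 120 = 480.

480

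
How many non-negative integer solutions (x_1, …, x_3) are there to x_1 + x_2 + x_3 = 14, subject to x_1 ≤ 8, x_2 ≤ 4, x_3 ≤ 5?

10

Without the upper bounds there are C(16,2) = 120 ways to split 14 among 3 variables.
Subtract solutions that violate a single cap (substitute x_i' = x_i − (cap_i+1)): x_1 ≥ 9 gives C(7,2) = 21; x_2 ≥ 5 gives C(11,2) = 55; x_3 ≥ 6 gives C(10,2) = 45. Together 121.
Add back pairs where two caps are both exceeded: 1 + 0 + 10 = 11.
By inclusion–exclusion the count is 120 − 121 + 11 = 10.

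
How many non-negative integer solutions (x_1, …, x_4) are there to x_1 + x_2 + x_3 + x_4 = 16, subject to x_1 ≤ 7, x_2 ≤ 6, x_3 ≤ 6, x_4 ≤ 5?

Ignoring the caps, the number of non-negative solutions to x_1+…+x_4 = 16 is C(19,3) = 969.
Subtract solutions that violate a single cap (substitute x_i' = x_i − (cap_i+1)): x_1 ≥ 8 gives C(11,3) = 165; x_2 ≥ 7 gives C(12,3) = 220; x_3 ≥ 7 gives C(12,3) = 220; x_4 ≥ 6 gives C(13,3) = 286. Together 891.
Add back pairs where two caps are both exceeded: 4 + 4 + 10 + 10 + 20 + 20 = 68.
By inclusion–exclusion the count is 969 − 891 + 68 = 146.

146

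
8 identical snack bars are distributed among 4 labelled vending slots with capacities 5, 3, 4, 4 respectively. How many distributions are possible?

Without the upper bounds there are C(11,3) = 165 ways to split 8 among 4 vending slots.
Subtract solutions that violate a single cap (substitute x_i' = x_i − (cap_i+1)): x_1 ≥ 6 gives C(5,3) = 10; x_2 ≥ 4 gives C(7,3) = 35; x_3 ≥ 5 gives C(6,3) = 20; x_4 ≥ 5 gives C(6,3) = 20. Together 85.
No two caps can be exceeded simultaneously, so the pair terms are all 0.
By inclusion–exclusion the count is 165 − 85 + 0 = 80.

80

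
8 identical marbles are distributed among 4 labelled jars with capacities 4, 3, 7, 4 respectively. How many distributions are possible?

By stars and bars, unrestricted non-negative solutions to x_1+…+x_4 = 8 number C(8+3,3) = 165.
Subtract solutions that violate a single cap (substitute x_i' = x_i − (cap_i+1)): x_1 ≥ 5 gives C(6,3) = 20; x_2 ≥ 4 gives C(7,3) = 35; x_3 ≥ 8 gives C(3,3) = 1; x_4 ≥ 5 gives C(6,3) = 20. Together 76.
No two caps can be exceeded simultaneously, so the pair terms are all 0.
By inclusion–exclusion the count is 165 − 76 + 0 = 89.

89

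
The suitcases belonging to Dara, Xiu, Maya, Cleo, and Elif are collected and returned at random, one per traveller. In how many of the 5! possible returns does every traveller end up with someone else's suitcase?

44

This is the derangement count D_5: permutations of 5 items with no fixed point.
By inclusion–exclusion this is Σ_{j=0}^{5} (−1)^j C(5,j)·(5−j)!.
Computing: 120 − 120 + 60 − 20 + 5 − 1 = 44.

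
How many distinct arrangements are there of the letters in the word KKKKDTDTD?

KKKKDTDTD has 9 letters with D appearing 3 times, K appearing 4 times, and T appearing twice.
Dividing 9! = 362880 by 4!·3!·2! = 288 for the repeated letters gives 1260.

1260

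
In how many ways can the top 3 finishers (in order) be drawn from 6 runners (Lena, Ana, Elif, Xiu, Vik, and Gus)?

120

This is an ordered selection of 3 from 6: P(6,3).
That gives 6 × 5 × 4 = 120.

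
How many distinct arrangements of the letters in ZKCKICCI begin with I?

With the first slot taken by I, it remains to arrange the other 7 letters (ZKCKCCI).
Those 7 letters have C appearing 3 times and K appearing twice, giving (7)!/(3!·2!) = 420.

420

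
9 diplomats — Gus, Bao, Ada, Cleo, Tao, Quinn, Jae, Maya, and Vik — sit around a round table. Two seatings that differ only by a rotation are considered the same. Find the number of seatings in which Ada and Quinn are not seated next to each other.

All circular seatings of 9 people number (8)! = 40320.
Seatings with Ada beside Quinn: treat them as a block with 2 internal orders, giving 2 × (7)! = 10080.
Subtracting, 40320 − 10080 = 30240.

30240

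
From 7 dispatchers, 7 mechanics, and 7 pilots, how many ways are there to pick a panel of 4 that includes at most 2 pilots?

Split by how many pilots are chosen (0 through 2).
Sum: C(7,0)·C(14,4) + C(7,1)·C(14,3) + C(7,2)·C(14,2) = 1001 + 2548 + 1911 = 5460.

5460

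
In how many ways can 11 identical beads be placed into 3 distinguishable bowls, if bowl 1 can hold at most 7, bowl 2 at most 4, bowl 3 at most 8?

34

By stars and bars, unrestricted non-negative solutions to x_1+…+x_3 = 11 number C(11+2,2) = 78.
Subtract solutions that violate a single cap (substitute x_i' = x_i − (cap_i+1)): x_1 ≥ 8 gives C(5,2) = 10; x_2 ≥ 5 gives C(8,2) = 28; x_3 ≥ 9 gives C(4,2) = 6. Together 44.
No two caps can be exceeded simultaneously, so the pair terms are all 0.
By inclusion–exclusion the count is 78 − 44 + 0 = 34.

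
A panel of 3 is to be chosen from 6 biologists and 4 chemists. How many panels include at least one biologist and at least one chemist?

Total 3-person selections from all 10: C(10,3) = 120.
Selections missing a whole group: no biologists → C(4,3) = 4; no chemists → C(6,3) = 20.
Both groups omitted at once is impossible, so 120 − 24 = 96.

96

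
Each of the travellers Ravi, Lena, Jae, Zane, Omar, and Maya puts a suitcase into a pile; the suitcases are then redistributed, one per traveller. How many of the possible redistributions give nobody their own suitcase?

Let Aᵢ be the assignments in which traveller i gets their own suitcase. We want the size of the complement of A₁∪…∪A_6.
By inclusion–exclusion this is Σ_{j=0}^{6} (−1)^j C(6,j)·(6−j)!.
Computing: 720 − 720 + 360 − 120 + 30 − 6 + 1 = 265.

265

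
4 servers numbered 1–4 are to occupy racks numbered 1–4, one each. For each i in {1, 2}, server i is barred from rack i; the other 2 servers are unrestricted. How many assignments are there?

14

Let Aᵢ (for i ∈ {1, 2}) be the placements that put server i in its forbidden rack. Any j of these fix j positions, leaving (4−j)! ways to fill the rest, and there are C(2,j) ways to pick which j.
By inclusion–exclusion, the number of valid placements is Σ_{j=0}^{2} (−1)^j C(2,j)·(4−j)!.
Computing: 24 − 12 + 2 = 14.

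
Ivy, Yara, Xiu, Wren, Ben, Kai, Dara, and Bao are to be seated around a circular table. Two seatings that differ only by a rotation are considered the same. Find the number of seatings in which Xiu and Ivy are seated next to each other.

1440

Glue Xiu and Ivy into a block (2 internal orders). Seating 7 units around a circle gives (6)! arrangements.
So 2 × (6)! = 2 × 720 = 1440.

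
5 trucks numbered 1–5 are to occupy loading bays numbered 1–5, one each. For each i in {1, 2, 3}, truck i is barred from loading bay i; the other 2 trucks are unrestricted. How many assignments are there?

Let Aᵢ (for i ∈ {1, 2, 3}) be the placements that put truck i in its forbidden loading bay. Any j of these fix j positions, leaving (5−j)! ways to fill the rest, and there are C(3,j) ways to pick which j.
By inclusion–exclusion, the number of valid placements is Σ_{j=0}^{3} (−1)^j C(3,j)·(5−j)!.
Computing: 120 − 72 + 18 − 2 = 64.

64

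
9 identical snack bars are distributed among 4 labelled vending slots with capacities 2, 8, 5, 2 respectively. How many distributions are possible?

Without the upper bounds there are C(12,3) = 220 ways to split 9 among 4 vending slots.
Subtract solutions that violate a single cap (substitute x_i' = x_i − (cap_i+1)): x_1 ≥ 3 gives C(9,3) = 84; x_2 ≥ 9 gives C(3,3) = 1; x_3 ≥ 6 gives C(6,3) = 20; x_4 ≥ 3 gives C(9,3) = 84. Together 189.
Add back pairs where two caps are both exceeded: 0 + 1 + 20 + 0 + 0 + 1 = 22.
By inclusion–exclusion the count is 220 − 189 + 22 = 53.

53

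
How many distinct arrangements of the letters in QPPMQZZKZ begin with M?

With the first slot taken by M, it remains to arrange the other 8 letters (QPPQZZKZ).
Those 8 letters have P appearing twice, Q appearing twice, and Z appearing 3 times, giving (8)!/(3!·2!·2!) = 1680.

1680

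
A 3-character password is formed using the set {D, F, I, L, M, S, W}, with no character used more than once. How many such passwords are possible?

This is a permutation of 3 out of 7: P(7,3) = 7!/4!.
That product is 7 × 6 × 5 = 210.

210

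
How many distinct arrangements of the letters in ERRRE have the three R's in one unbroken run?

Treat the 3 copies of R as a single block. The multiset to arrange is then {RRR, E, E}, 3 items in all.
That gives (3)!/(2!) = 3 arrangements.

3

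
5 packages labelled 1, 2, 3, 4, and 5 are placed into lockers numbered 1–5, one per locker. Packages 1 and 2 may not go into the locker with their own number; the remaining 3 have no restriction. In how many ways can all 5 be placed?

78

Let Aᵢ (for i ∈ {1, 2}) be the placements that put package i in its forbidden locker. Any j of these fix j positions, leaving (5−j)! ways to fill the rest, and there are C(2,j) ways to pick which j.
By inclusion–exclusion, the number of valid placements is Σ_{j=0}^{2} (−1)^j C(2,j)·(5−j)!.
Computing: 120 − 48 + 6 = 78.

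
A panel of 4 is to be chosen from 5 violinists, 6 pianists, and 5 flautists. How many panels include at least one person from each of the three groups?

975

Total 4-person selections from all 16: C(16,4) = 1820.
Subtract selections that omit an entire group: no violinists → C(11,4) = 330; no pianists → C(10,4) = 210; no flautists → C(11,4) = 330.
Add back selections omitting two groups (i.e. drawn from a single group): C(5,4) + C(6,4) + C(5,4) = 25.
By inclusion–exclusion: 1820 − 870 + 25 = 975.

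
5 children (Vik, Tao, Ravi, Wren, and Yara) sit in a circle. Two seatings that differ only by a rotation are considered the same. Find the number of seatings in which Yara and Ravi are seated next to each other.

12

Glue Yara and Ravi into a block (2 internal orders). Seating 4 units around a circle gives (3)! arrangements.
So 2 × (3)! = 2 × 6 = 12.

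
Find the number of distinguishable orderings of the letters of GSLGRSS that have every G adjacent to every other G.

Treat the 2 copies of G as a single block. The multiset to arrange is then {GG, L, R, S, S, S}, 6 items in all.
That gives (6)!/(3!) = 120 arrangements.

120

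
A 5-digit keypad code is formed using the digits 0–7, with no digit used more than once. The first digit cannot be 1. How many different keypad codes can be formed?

The first digit has 8−1 = 7 choices (anything except 1).
The remaining 4 digits are filled from the other 7 symbols without repetition: 7 × 6 × 5 × 4 = 840.
Total: 7 × 840 = 5880.

5880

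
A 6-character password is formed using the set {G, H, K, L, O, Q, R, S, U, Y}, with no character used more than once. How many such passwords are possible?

151200

With no repetition, fill the 6 characters in order: 10 choices, then 9, down to 5.
That product is 10 × 9 × 8 × 7 × 6 × 5 = 151200.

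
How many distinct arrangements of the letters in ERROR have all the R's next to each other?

6

Treat the 3 copies of R as a single block. The multiset to arrange is then {RRR, E, O}, 3 items in all.
All 3 items are distinct, so there are (3)! = 6 arrangements.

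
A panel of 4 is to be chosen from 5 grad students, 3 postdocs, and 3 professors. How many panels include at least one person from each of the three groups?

Unrestricted: C(11,4) = 330 ways to pick any 4 of the 11.
Subtract selections that omit an entire group: no grad students → C(6,4) = 15; no postdocs → C(8,4) = 70; no professors → C(8,4) = 70.
Add back selections omitting two groups (i.e. drawn from a single group): C(5,4) + C(3,4) + C(3,4) = 5.
By inclusion–exclusion: 330 − 155 + 5 = 180.

180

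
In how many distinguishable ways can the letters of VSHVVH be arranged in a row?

60

The 6 letters of VSHVVH have repeats: H appearing twice and V appearing 3 times.
So there are 6! / (3!·2!) = 60 distinguishable arrangements.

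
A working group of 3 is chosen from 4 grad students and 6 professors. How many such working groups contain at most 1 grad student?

Split by how many grad students are chosen (0 through 1).
Sum: C(4,0)·C(6,3) + C(4,1)·C(6,2) = 20 + 60 = 80.

80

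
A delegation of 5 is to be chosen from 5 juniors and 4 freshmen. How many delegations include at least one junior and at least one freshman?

Total 5-person selections from all 9: C(9,5) = 126.
Selections missing a whole group: no juniors → C(4,5) = 0; no freshmen → C(5,5) = 1.
Both groups omitted at once is impossible, so 126 − 1 = 125.

125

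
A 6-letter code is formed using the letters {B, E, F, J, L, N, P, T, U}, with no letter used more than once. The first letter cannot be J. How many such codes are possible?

53760

The first letter has 9−1 = 8 choices (anything except J).
The remaining 5 letters are filled from the other 8 symbols without repetition: 8 × 7 × 6 × 5 × 4 = 6720.
Total: 8 × 6720 = 53760.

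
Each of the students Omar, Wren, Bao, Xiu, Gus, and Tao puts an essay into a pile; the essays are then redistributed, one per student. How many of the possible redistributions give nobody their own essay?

Let Aᵢ be the assignments in which student i gets their own essay. We want the size of the complement of A₁∪…∪A_6.
By inclusion–exclusion this is Σ_{j=0}^{6} (−1)^j C(6,j)·(6−j)!.
Computing: 720 − 720 + 360 − 120 + 30 − 6 + 1 = 265.

265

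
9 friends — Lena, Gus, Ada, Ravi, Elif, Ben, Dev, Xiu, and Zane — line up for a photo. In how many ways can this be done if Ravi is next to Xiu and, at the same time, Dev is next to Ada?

20160

Treat {Ravi,Xiu} as one block (2 orders) and {Dev,Ada} as another (2 orders).
That leaves 7 units to arrange: 2 × 2 × 7! = 4 × 5040 = 20160.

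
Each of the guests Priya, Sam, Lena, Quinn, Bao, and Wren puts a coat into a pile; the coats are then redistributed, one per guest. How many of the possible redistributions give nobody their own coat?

265

Count assignments avoiding every fixed point. For any j of the 6 guests fixed to their own coat, the other 6−j can be arranged in (6−j)! ways.
By inclusion–exclusion this is Σ_{j=0}^{6} (−1)^j C(6,j)·(6−j)!.
Computing: 720 − 720 + 360 − 120 + 30 − 6 + 1 = 265.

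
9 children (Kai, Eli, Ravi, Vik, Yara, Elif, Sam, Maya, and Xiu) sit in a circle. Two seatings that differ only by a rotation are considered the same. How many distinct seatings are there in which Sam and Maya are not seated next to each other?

All circular seatings of 9 people number (8)! = 40320.
Seatings with Sam beside Maya: treat them as a block with 2 internal orders, giving 2 × (7)! = 10080.
Subtracting, 40320 − 10080 = 30240.

30240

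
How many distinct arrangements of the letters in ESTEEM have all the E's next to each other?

Treat the 3 copies of E as a single block. The multiset to arrange is then {EEE, M, S, T}, 4 items in all.
All 4 items are distinct, so there are (4)! = 24 arrangements.

24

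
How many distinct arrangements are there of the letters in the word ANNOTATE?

5040

ANNOTATE has 8 letters with A appearing twice, N appearing twice, and T appearing twice.
The number of distinct arrangements is 8!/(2!·2!·2!) = 40320/8 = 5040.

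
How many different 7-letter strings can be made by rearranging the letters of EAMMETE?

420

Letter multiplicities in EAMMETE: A×1, E×3, M×2, T×1.
Dividing 7! = 5040 by 3!·2! = 12 for the repeated letters gives 420.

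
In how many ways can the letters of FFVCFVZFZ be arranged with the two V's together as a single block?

840

Treat the 2 copies of V as a single block. The multiset to arrange is then {VV, C, F, F, F, F, Z, Z}, 8 items in all.
That gives (8)!/(4!·2!) = 840 arrangements.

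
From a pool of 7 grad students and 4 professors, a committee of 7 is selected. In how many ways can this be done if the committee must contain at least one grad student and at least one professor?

With no constraint there are C(11,7) = 330 possible selections.
Selections missing a whole group: no grad students → C(4,7) = 0; no professors → C(7,7) = 1.
Both groups omitted at once is impossible, so 330 − 1 = 329.

329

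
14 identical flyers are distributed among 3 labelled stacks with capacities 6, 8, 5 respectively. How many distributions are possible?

21

Without the upper bounds there are C(16,2) = 120 ways to split 14 among 3 stacks.
Subtract solutions that violate a single cap (substitute x_i' = x_i − (cap_i+1)): x_1 ≥ 7 gives C(9,2) = 36; x_2 ≥ 9 gives C(7,2) = 21; x_3 ≥ 6 gives C(10,2) = 45. Together 102.
Add back pairs where two caps are both exceeded: 0 + 3 + 0 = 3.
By inclusion–exclusion the count is 120 − 102 + 3 = 21.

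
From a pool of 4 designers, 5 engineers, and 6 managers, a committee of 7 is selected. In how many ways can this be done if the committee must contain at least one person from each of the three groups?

5949

Unrestricted: C(15,7) = 6435 ways to pick any 7 of the 15.
Selections missing a whole group: no designers → C(11,7) = 330; no engineers → C(10,7) = 120; no managers → C(9,7) = 36.
Add back selections omitting two groups (i.e. drawn from a single group): C(4,7) + C(5,7) + C(6,7) = 0.
By inclusion–exclusion: 6435 − 486 + 0 = 5949.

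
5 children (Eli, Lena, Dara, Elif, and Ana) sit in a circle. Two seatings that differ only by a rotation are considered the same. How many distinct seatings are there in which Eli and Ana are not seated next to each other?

All circular seatings of 5 people number (4)! = 24.
Seatings with Eli beside Ana: treat them as a block with 2 internal orders, giving 2 × (3)! = 12.
Subtracting, 24 − 12 = 12.

12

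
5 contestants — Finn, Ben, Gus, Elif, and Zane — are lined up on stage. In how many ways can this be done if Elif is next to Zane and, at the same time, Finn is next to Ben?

24

Treat {Elif,Zane} as one block (2 orders) and {Finn,Ben} as another (2 orders).
That leaves 3 units to arrange: 2 × 2 × 3! = 4 × 6 = 24.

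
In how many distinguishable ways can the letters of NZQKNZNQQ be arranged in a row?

The 9 letters of NZQKNZNQQ have repeats: N appearing 3 times, Q appearing 3 times, and Z appearing twice.
So there are 9! / (3!·3!·2!) = 5040 distinguishable arrangements.

5040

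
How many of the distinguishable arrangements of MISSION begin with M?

180

With the first slot taken by M, it remains to arrange the other 6 letters (ISSION).
Those 6 letters have I appearing twice and S appearing twice, giving (6)!/(2!·2!) = 180.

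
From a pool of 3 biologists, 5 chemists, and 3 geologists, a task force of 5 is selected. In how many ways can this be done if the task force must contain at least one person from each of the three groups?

345

With no constraint there are C(11,5) = 462 possible selections.
Subtract selections that omit an entire group: no biologists → C(8,5) = 56; no chemists → C(6,5) = 6; no geologists → C(8,5) = 56.
Add back selections omitting two groups (i.e. drawn from a single group): C(3,5) + C(5,5) + C(3,5) = 1.
By inclusion–exclusion: 462 − 118 + 1 = 345.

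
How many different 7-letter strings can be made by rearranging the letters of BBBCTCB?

BBBCTCB has 7 letters with B appearing 4 times and C appearing twice.
Dividing 7! = 5040 by 4!·2! = 48 for the repeated letters gives 105.

105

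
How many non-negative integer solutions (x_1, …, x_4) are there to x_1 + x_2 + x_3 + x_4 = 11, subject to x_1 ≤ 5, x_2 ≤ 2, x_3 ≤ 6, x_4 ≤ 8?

Ignoring the caps, the number of non-negative solutions to x_1+…+x_4 = 11 is C(14,3) = 364.
Subtract solutions that violate a single cap (substitute x_i' = x_i − (cap_i+1)): x_1 ≥ 6 gives C(8,3) = 56; x_2 ≥ 3 gives C(11,3) = 165; x_3 ≥ 7 gives C(7,3) = 35; x_4 ≥ 9 gives C(5,3) = 10. Together 266.
Add back pairs where two caps are both exceeded: 10 + 0 + 0 + 4 + 0 + 0 = 14.
By inclusion–exclusion the count is 364 − 266 + 14 = 112.

112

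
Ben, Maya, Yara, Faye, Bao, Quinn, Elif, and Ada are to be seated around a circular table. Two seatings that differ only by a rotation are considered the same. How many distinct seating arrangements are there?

5040

Fix one person's seat to break rotational symmetry; the remaining 7 people can be arranged in (7)! = 5040 ways.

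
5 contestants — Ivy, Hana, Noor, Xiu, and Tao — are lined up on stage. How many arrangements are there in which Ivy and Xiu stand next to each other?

Glue Ivy and Xiu into one block (2 internal orders), leaving 4 units to arrange in a row.
So the count is 2·(4)! = 48.

48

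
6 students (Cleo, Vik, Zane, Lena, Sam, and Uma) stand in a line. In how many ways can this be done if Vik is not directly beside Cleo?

480

Of the 6! = 720 arrangements, those with Vik and Cleo adjacent number 2 × 5! = 240 (treat the pair as a block with 2 internal orders).
Complementary counting: 720 − 240 = 480.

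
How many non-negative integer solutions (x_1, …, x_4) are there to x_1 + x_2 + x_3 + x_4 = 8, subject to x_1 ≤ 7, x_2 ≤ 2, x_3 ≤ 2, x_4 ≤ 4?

44

Ignoring the caps, the number of non-negative solutions to x_1+…+x_4 = 8 is C(11,3) = 165.
Subtract solutions that violate a single cap (substitute x_i' = x_i − (cap_i+1)): x_1 ≥ 8 gives C(3,3) = 1; x_2 ≥ 3 gives C(8,3) = 56; x_3 ≥ 3 gives C(8,3) = 56; x_4 ≥ 5 gives C(6,3) = 20. Together 133.
Add back pairs where two caps are both exceeded: 0 + 0 + 0 + 10 + 1 + 1 = 12.
By inclusion–exclusion the count is 165 − 133 + 12 = 44.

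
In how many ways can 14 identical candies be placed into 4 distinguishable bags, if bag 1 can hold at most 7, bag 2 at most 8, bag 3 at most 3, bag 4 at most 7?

194

By stars and bars, unrestricted non-negative solutions to x_1+…+x_4 = 14 number C(14+3,3) = 680.
Subtract solutions that violate a single cap (substitute x_i' = x_i − (cap_i+1)): x_1 ≥ 8 gives C(9,3) = 84; x_2 ≥ 9 gives C(8,3) = 56; x_3 ≥ 4 gives C(13,3) = 286; x_4 ≥ 8 gives C(9,3) = 84. Together 510.
Add back pairs where two caps are both exceeded: 0 + 10 + 0 + 4 + 0 + 10 = 24.
By inclusion–exclusion the count is 680 − 510 + 24 = 194.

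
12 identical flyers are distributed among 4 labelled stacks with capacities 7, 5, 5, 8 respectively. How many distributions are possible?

233

Without the upper bounds there are C(15,3) = 455 ways to split 12 among 4 stacks.
Subtract solutions that violate a single cap (substitute x_i' = x_i − (cap_i+1)): x_1 ≥ 8 gives C(7,3) = 35; x_2 ≥ 6 gives C(9,3) = 84; x_3 ≥ 6 gives C(9,3) = 84; x_4 ≥ 9 gives C(6,3) = 20. Together 223.
Add back pairs where two caps are both exceeded: 0 + 0 + 0 + 1 + 0 + 0 = 1.
By inclusion–exclusion the count is 455 − 223 + 1 = 233.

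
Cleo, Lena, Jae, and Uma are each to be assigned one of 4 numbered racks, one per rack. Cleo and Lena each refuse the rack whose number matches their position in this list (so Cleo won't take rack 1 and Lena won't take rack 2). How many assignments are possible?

14

Let Aᵢ (for i ∈ {1, 2}) be the placements that put person i in their forbidden rack. Any j of these fix j positions, leaving (4−j)! ways to fill the rest, and there are C(2,j) ways to pick which j.
By inclusion–exclusion, the number of valid placements is Σ_{j=0}^{2} (−1)^j C(2,j)·(4−j)!.
Computing: 24 − 12 + 2 = 14.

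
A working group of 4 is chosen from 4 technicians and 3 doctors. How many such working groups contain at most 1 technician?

4

Split by how many technicians are chosen (0 through 1).
Sum: C(4,0)·C(3,4) + C(4,1)·C(3,3) = 0 + 4 = 4.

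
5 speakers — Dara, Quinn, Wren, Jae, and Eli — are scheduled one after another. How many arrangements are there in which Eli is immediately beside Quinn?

48

Place the 3 others and the Eli-Quinn pair as 4 objects in a line; the pair has 2 internal arrangements.
That gives 2 × 4! = 2 × 24 = 48.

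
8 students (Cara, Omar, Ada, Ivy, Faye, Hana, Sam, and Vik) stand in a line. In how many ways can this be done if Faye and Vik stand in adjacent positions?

Treat {Faye, Vik} as a single unit. There are 7 units to order, and the pair itself can be ordered 2 ways.
That gives 2 × 7! = 2 × 5040 = 10080.

10080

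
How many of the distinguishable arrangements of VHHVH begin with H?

Fix H in the first position and arrange the remaining 4 letters.
Those 4 letters have H appearing twice and V appearing twice, giving (4)!/(2!·2!) = 6.

6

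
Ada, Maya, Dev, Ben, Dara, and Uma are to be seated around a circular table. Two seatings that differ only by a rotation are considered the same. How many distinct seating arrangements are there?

120

Fix one person's seat to break rotational symmetry; the remaining 5 people can be arranged in (5)! = 120 ways.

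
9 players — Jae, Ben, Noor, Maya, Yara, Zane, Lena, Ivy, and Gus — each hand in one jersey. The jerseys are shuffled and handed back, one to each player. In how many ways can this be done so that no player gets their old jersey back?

This is the derangement count D_9: permutations of 9 items with no fixed point.
By inclusion–exclusion this is Σ_{j=0}^{9} (−1)^j C(9,j)·(9−j)!.
Computing: 362880 − 362880 + 181440 − 60480 + 15120 − 3024 + 504 − 72 + 9 − 1 = 133496.

133496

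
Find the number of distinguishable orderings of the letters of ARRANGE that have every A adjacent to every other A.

360

Treat the 2 copies of A as a single block. The multiset to arrange is then {AA, E, G, N, R, R}, 6 items in all.
That gives (6)!/(2!) = 360 arrangements.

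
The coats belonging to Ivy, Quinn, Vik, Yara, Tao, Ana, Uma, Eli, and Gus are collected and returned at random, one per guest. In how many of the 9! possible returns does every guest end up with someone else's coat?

133496

This is the derangement count D_9: permutations of 9 items with no fixed point.
By inclusion–exclusion this is Σ_{j=0}^{9} (−1)^j C(9,j)·(9−j)!.
Computing: 362880 − 362880 + 181440 − 60480 + 15120 − 3024 + 504 − 72 + 9 − 1 = 133496.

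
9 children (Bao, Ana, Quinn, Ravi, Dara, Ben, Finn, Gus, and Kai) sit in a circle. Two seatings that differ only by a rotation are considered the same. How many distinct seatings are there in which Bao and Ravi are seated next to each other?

Treat {Bao, Ravi} as one unit (2 internal orders) and seat the resulting 8 units around the table: (7)! circular arrangements.
So 2 × (7)! = 2 × 5040 = 10080.

10080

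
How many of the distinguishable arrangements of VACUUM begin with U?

120

Fix U in the first position and arrange the remaining 5 letters.
Those 5 letters are all distinct, giving (5)! = 120.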